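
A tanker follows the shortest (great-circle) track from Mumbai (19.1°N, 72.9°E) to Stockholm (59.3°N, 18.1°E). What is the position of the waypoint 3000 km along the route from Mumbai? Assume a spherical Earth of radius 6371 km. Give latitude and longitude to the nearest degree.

From cos δ = sin φ₁ sin φ₂ + cos φ₁ cos φ₂ cos Δλ, the central angle is δ ≈ 0.977 rad (56.0°). The total great-circle distance is δ·R ≈ 0.977 × 6371 ≈ 6225 km, so the target fraction is f = 3000/6225 ≈ 0.482.
Interpolate at f ≈ 0.482 with slerp weights a = sin((1−f)δ)/sin δ ≈ 0.585, b = sin(fδ)/sin δ ≈ 0.547.
p = a·p₁ + b·p₂ ≈ (0.428, 0.615, 0.662); φ = arcsin(p_z) ≈ 41.46°, λ = atan2(p_y, p_x) ≈ 55.16°.

≈ 41°N, 55°E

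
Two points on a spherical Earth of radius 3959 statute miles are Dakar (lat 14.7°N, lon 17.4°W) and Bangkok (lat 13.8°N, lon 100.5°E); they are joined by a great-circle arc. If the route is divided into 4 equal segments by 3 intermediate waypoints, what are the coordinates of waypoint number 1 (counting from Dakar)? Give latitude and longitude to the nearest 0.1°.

≈ lat 23.2°N, lon 10.9°E

The haversine formula gives a central angle δ ≈ 1.960 rad (112.3°) between the endpoints.
Interpolate at f = 1/4 with slerp weights a = sin((1−f)δ)/sin δ ≈ 1.075, b = sin(fδ)/sin δ ≈ 0.508.
p = a·p₁ + b·p₂ ≈ (0.902, 0.175, 0.394); φ = arcsin(p_z) ≈ 23.21°, λ = atan2(p_y, p_x) ≈ 10.95°.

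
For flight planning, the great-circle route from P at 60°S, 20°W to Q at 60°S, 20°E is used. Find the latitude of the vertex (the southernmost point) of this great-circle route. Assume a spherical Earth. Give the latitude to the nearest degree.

≈ 62°S

The great circle lies in the plane with unit normal n̂ = (p₁ × p₂)/|p₁ × p₂|.
Here n̂_z ≈ +0.477; the vertex latitude is φ_max = arccos|n̂_z| ≈ 61.5°.
Check via Clairaut: cos φ_max = |cos φ₁| · sin C = cos(60.0°)·sin(107.5°) ≈ 0.477, again giving ≈ 61.5°.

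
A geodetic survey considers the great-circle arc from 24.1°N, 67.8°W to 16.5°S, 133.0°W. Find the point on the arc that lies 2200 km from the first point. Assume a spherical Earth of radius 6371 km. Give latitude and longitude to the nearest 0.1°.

≈ 14.4°N, 86.1°W

The haversine formula gives a central angle δ ≈ 1.317 rad (75.5°) between the endpoints. The total great-circle distance is δ·R ≈ 1.317 × 6371 ≈ 8390 km, so the target fraction is f = 2200/8390 ≈ 0.262.
Interpolate at f ≈ 0.262 with slerp weights a = sin((1−f)δ)/sin δ ≈ 0.853, b = sin(fδ)/sin δ ≈ 0.350.
p = a·p₁ + b·p₂ ≈ (0.066, -0.966, 0.249); φ = arcsin(p_z) ≈ 14.42°, λ = atan2(p_y, p_x) ≈ -86.12°.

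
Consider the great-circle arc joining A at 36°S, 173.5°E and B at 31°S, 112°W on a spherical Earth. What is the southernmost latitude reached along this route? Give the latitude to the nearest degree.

≈ 40°S

The great circle lies in the plane with unit normal n̂ = (p₁ × p₂)/|p₁ × p₂|.
Here n̂_z ≈ +0.766; the vertex latitude is φ_max = arccos|n̂_z| ≈ 40.0°.
Check via Clairaut: cos φ_max = |cos φ₁| · sin C = cos(36.0°)·sin(108.9°) ≈ 0.766, again giving ≈ 40.0°.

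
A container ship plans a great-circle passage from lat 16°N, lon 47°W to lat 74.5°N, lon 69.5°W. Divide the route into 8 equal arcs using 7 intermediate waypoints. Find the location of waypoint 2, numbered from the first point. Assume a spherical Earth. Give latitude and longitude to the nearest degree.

≈ lat 31°N, lon 49°W

From cos δ = sin φ₁ sin φ₂ + cos φ₁ cos φ₂ cos Δλ, the central angle is δ ≈ 1.044 rad (59.8°).
Interpolate at f = 2/8 with slerp weights a = sin((1−f)δ)/sin δ ≈ 0.816, b = sin(fδ)/sin δ ≈ 0.298.
p = a·p₁ + b·p₂ ≈ (0.563, -0.648, 0.513); φ = arcsin(p_z) ≈ 30.83°, λ = atan2(p_y, p_x) ≈ -49.04°.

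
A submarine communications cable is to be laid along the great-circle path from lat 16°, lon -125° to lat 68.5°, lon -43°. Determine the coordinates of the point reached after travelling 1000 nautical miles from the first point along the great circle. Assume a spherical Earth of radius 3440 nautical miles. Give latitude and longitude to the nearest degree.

≈ lat 31°, lon -118°

Write both endpoints as unit vectors p₁, p₂ with components (cos φ cos λ, cos φ sin λ, sin φ).
The central angle between the endpoints is δ = arccos(p₁·p₂) ≈ 1.260 rad (72.2°). The total great-circle distance is δ·R ≈ 1.260 × 3440 ≈ 4336 nmi, so the target fraction is f = 1000/4336 ≈ 0.231.
Interpolate at f ≈ 0.231 with slerp weights a = sin((1−f)δ)/sin δ ≈ 0.866, b = sin(fδ)/sin δ ≈ 0.301.
p = a·p₁ + b·p₂ ≈ (-0.397, -0.757, 0.519); φ = arcsin(p_z) ≈ 31.25°, λ = atan2(p_y, p_x) ≈ -117.66°.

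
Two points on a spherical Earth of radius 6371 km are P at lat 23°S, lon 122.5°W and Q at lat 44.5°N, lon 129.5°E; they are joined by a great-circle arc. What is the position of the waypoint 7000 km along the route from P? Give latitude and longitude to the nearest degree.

≈ lat 20°N, lon 170°W

From cos δ = sin φ₁ sin φ₂ + cos φ₁ cos φ₂ cos Δλ, the central angle is δ ≈ 2.068 rad (118.5°). The total great-circle distance is δ·R ≈ 2.068 × 6371 ≈ 13174 km, so the target fraction is f = 7000/13174 ≈ 0.531.
Interpolate at f ≈ 0.531 with slerp weights a = sin((1−f)δ)/sin δ ≈ 0.938, b = sin(fδ)/sin δ ≈ 1.013.
p = a·p₁ + b·p₂ ≈ (-0.923, -0.170, 0.344); φ = arcsin(p_z) ≈ 20.10°, λ = atan2(p_y, p_x) ≈ -169.54°.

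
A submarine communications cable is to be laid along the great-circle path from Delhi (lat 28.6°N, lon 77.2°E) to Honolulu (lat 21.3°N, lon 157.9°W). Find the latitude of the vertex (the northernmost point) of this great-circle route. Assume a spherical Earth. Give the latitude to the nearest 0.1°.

≈ 45.4°N

The great circle lies in the plane with unit normal n̂ = (p₁ × p₂)/|p₁ × p₂|.
Here n̂_z ≈ +0.702; the vertex latitude is φ_max = arccos|n̂_z| ≈ 45.4°.
Check via Clairaut: cos φ_max = |cos φ₁| · sin C = cos(28.6°)·sin(53.1°) ≈ 0.702, again giving ≈ 45.4°.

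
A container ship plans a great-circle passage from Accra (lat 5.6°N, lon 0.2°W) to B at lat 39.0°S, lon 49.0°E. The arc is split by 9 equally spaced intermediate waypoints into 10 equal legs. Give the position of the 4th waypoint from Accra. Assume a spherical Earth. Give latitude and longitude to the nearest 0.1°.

≈ lat 13.6°S, lon 16.7°E

Write both endpoints as unit vectors p₁, p₂ with components (cos φ cos λ, cos φ sin λ, sin φ).
The central angle between the endpoints is δ = arccos(p₁·p₂) ≈ 1.111 rad (63.6°).
Interpolate at f = 4/10 with slerp weights a = sin((1−f)δ)/sin δ ≈ 0.690, b = sin(fδ)/sin δ ≈ 0.480.
p = a·p₁ + b·p₂ ≈ (0.931, 0.279, -0.235); φ = arcsin(p_z) ≈ -13.57°, λ = atan2(p_y, p_x) ≈ 16.68°.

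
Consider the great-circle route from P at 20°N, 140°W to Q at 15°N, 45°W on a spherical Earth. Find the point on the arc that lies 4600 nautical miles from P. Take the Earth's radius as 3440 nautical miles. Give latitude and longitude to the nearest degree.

The haversine formula gives a central angle δ ≈ 1.561 rad (89.5°) between the endpoints. The total great-circle distance is δ·R ≈ 1.561 × 3440 ≈ 5371 nmi, so the target fraction is f = 4600/5371 ≈ 0.856.
Interpolate at f ≈ 0.856 with slerp weights a = sin((1−f)δ)/sin δ ≈ 0.222, b = sin(fδ)/sin δ ≈ 0.973.
p = a·p₁ + b·p₂ ≈ (0.504, -0.799, 0.328); φ = arcsin(p_z) ≈ 19.14°, λ = atan2(p_y, p_x) ≈ -57.73°.

≈ 19°N, 58°W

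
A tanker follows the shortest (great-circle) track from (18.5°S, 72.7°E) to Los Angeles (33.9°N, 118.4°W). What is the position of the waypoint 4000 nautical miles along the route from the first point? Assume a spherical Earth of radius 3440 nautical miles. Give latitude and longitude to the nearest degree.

Write both endpoints as unit vectors p₁, p₂ with components (cos φ cos λ, cos φ sin λ, sin φ).
The central angle between the endpoints is δ = arccos(p₁·p₂) ≈ 2.822 rad (161.7°). The total great-circle distance is δ·R ≈ 2.822 × 3440 ≈ 9708 nmi, so the target fraction is f = 4000/9708 ≈ 0.412.
Interpolate at f ≈ 0.412 with slerp weights a = sin((1−f)δ)/sin δ ≈ 3.171, b = sin(fδ)/sin δ ≈ 2.922.
p = a·p₁ + b·p₂ ≈ (-0.259, 0.738, 0.624); φ = arcsin(p_z) ≈ 38.58°, λ = atan2(p_y, p_x) ≈ 109.37°.

≈ (39°N, 109°E)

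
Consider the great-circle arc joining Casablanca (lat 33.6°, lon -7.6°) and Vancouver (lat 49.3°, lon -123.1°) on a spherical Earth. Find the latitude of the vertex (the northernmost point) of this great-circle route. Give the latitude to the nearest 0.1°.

≈ 60.1°

The great circle lies in the plane with unit normal n̂ = (p₁ × p₂)/|p₁ × p₂|.
Here n̂_z ≈ -0.499; the vertex latitude is φ_max = arccos|n̂_z| ≈ 60.1°.
Check via Clairaut: cos φ_max = |cos φ₁| · sin C = cos(33.6°)·sin(36.8°) ≈ 0.499, again giving ≈ 60.1°.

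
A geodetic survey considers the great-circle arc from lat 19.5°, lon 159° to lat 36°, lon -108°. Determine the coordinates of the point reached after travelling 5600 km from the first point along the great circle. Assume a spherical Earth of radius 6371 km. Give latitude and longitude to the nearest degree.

Write both endpoints as unit vectors p₁, p₂ with components (cos φ cos λ, cos φ sin λ, sin φ).
The central angle between the endpoints is δ = arccos(p₁·p₂) ≈ 1.414 rad (81.0°). The total great-circle distance is δ·R ≈ 1.414 × 6371 ≈ 9008 km, so the target fraction is f = 5600/9008 ≈ 0.622.
Interpolate at f ≈ 0.622 with slerp weights a = sin((1−f)δ)/sin δ ≈ 0.516, b = sin(fδ)/sin δ ≈ 0.780.
p = a·p₁ + b·p₂ ≈ (-0.649, -0.426, 0.631); φ = arcsin(p_z) ≈ 39.09°, λ = atan2(p_y, p_x) ≈ -146.75°.

≈ lat 39°, lon -147°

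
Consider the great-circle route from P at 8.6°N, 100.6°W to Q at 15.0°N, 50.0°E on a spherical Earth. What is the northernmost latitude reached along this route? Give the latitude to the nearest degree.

The great circle lies in the plane with unit normal n̂ = (p₁ × p₂)/|p₁ × p₂|.
Here n̂_z ≈ +0.770; the vertex latitude is φ_max = arccos|n̂_z| ≈ 39.6°.
Check via Clairaut: cos φ_max = |cos φ₁| · sin C = cos(8.6°)·sin(51.2°) ≈ 0.770, again giving ≈ 39.6°.

≈ 40°N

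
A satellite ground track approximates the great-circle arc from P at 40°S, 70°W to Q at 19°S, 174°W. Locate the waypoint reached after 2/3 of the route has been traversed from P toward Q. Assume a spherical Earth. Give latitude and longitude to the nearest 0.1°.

Write both endpoints as unit vectors p₁, p₂ with components (cos φ cos λ, cos φ sin λ, sin φ).
The central angle between the endpoints is δ = arccos(p₁·p₂) ≈ 1.537 rad (88.0°).
Interpolate at f = 2/3 with slerp weights a = sin((1−f)δ)/sin δ ≈ 0.490, b = sin(fδ)/sin δ ≈ 0.855.
p = a·p₁ + b·p₂ ≈ (-0.675, -0.438, -0.594); φ = arcsin(p_z) ≈ -36.41°, λ = atan2(p_y, p_x) ≈ -147.07°.

≈ 36.4°S, 147.1°W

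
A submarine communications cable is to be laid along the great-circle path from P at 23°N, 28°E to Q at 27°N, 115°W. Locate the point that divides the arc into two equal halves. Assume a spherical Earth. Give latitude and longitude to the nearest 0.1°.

Write both endpoints as unit vectors p₁, p₂ with components (cos φ cos λ, cos φ sin λ, sin φ).
The central angle between the endpoints is δ = arccos(p₁·p₂) ≈ 2.069 rad (118.5°).
Interpolate at f = 1/2 with slerp weights a = sin((1−f)δ)/sin δ ≈ 0.978, b = sin(fδ)/sin δ ≈ 0.978.
p = a·p₁ + b·p₂ ≈ (0.427, -0.367, 0.826); φ = arcsin(p_z) ≈ 55.73°, λ = atan2(p_y, p_x) ≈ -40.71°.

≈ 55.7°N, 40.7°W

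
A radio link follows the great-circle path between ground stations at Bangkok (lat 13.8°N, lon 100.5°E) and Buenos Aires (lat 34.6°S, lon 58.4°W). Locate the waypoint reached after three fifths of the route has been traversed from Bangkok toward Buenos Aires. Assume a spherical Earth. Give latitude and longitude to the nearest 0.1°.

≈ lat 49.5°S, lon 25.5°E

The haversine formula gives a central angle δ ≈ 2.649 rad (151.8°) between the endpoints.
Interpolate at f = 3/5 with slerp weights a = sin((1−f)δ)/sin δ ≈ 1.845, b = sin(fδ)/sin δ ≈ 2.115.
p = a·p₁ + b·p₂ ≈ (0.586, 0.279, -0.761); φ = arcsin(p_z) ≈ -49.55°, λ = atan2(p_y, p_x) ≈ 25.47°.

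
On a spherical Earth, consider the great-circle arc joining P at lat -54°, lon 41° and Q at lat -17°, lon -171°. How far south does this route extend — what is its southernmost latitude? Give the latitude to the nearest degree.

The great circle lies in the plane with unit normal n̂ = (p₁ × p₂)/|p₁ × p₂|.
Here n̂_z ≈ +0.307; the vertex latitude is φ_max = arccos|n̂_z| ≈ 72.1°.
Check via Clairaut: cos φ_max = |cos φ₁| · sin C = cos(54.0°)·sin(148.5°) ≈ 0.307, again giving ≈ 72.1°.

≈ -72°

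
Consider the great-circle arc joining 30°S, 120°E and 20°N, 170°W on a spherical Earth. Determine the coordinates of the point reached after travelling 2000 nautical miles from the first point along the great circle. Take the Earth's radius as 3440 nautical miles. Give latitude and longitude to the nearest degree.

Write both endpoints as unit vectors p₁, p₂ with components (cos φ cos λ, cos φ sin λ, sin φ).
The central angle between the endpoints is δ = arccos(p₁·p₂) ≈ 1.463 rad (83.8°). The total great-circle distance is δ·R ≈ 1.463 × 3440 ≈ 5034 nmi, so the target fraction is f = 2000/5034 ≈ 0.397.
Interpolate at f ≈ 0.397 with slerp weights a = sin((1−f)δ)/sin δ ≈ 0.776, b = sin(fδ)/sin δ ≈ 0.552.
p = a·p₁ + b·p₂ ≈ (-0.847, 0.492, -0.199); φ = arcsin(p_z) ≈ -11.49°, λ = atan2(p_y, p_x) ≈ 149.85°.

≈ 11°S, 150°E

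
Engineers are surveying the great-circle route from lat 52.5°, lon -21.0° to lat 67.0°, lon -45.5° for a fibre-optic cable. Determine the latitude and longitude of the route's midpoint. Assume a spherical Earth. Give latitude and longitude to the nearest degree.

≈ lat 60°, lon -31°

Write both endpoints as unit vectors p₁, p₂ with components (cos φ cos λ, cos φ sin λ, sin φ).
The central angle between the endpoints is δ = arccos(p₁·p₂) ≈ 0.328 rad (18.8°).
Interpolate at f = 1/2 with slerp weights a = sin((1−f)δ)/sin δ ≈ 0.507, b = sin(fδ)/sin δ ≈ 0.507.
p = a·p₁ + b·p₂ ≈ (0.427, -0.252, 0.869); φ = arcsin(p_z) ≈ 60.29°, λ = atan2(p_y, p_x) ≈ -30.54°.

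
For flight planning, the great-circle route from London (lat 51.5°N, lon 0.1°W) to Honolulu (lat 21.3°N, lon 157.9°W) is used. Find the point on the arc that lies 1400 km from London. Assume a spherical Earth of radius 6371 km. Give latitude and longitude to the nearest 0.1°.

≈ lat 62.9°N, lon 10.1°W

From cos δ = sin φ₁ sin φ₂ + cos φ₁ cos φ₂ cos Δλ, the central angle is δ ≈ 1.826 rad (104.6°). The total great-circle distance is δ·R ≈ 1.826 × 6371 ≈ 11635 km, so the target fraction is f = 1400/11635 ≈ 0.120.
Interpolate at f ≈ 0.120 with slerp weights a = sin((1−f)δ)/sin δ ≈ 1.033, b = sin(fδ)/sin δ ≈ 0.225.
p = a·p₁ + b·p₂ ≈ (0.449, -0.080, 0.890); φ = arcsin(p_z) ≈ 62.90°, λ = atan2(p_y, p_x) ≈ -10.13°.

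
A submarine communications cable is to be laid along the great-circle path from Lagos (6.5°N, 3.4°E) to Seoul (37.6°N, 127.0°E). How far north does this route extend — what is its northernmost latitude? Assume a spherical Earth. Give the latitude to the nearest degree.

The great circle lies in the plane with unit normal n̂ = (p₁ × p₂)/|p₁ × p₂|.
Here n̂_z ≈ +0.705; the vertex latitude is φ_max = arccos|n̂_z| ≈ 45.2°.
Check via Clairaut: cos φ_max = |cos φ₁| · sin C = cos(6.5°)·sin(45.2°) ≈ 0.705, again giving ≈ 45.2°.

≈ 45°N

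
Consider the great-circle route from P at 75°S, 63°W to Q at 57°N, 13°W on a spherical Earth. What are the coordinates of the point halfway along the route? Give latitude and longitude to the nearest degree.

≈ 10°S, 29°W

Convert each endpoint to a unit vector on the sphere (x = cos φ cos λ, y = cos φ sin λ, z = sin φ).
The central angle between the endpoints is δ = arccos(p₁·p₂) ≈ 2.374 rad (136.0°).
Interpolate at f = 1/2 with slerp weights a = sin((1−f)δ)/sin δ ≈ 1.335, b = sin(fδ)/sin δ ≈ 1.335.
p = a·p₁ + b·p₂ ≈ (0.865, -0.471, -0.170); φ = arcsin(p_z) ≈ -9.78°, λ = atan2(p_y, p_x) ≈ -28.58°.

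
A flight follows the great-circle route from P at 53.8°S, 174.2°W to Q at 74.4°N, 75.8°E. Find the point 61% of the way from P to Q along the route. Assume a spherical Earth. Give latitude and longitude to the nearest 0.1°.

≈ 31.0°N, 153.8°E

The haversine formula gives a central angle δ ≈ 2.553 rad (146.3°) between the endpoints.
Interpolate at f = 0.61 with slerp weights a = sin((1−f)δ)/sin δ ≈ 1.511, b = sin(fδ)/sin δ ≈ 1.800.
p = a·p₁ + b·p₂ ≈ (-0.769, 0.379, 0.515); φ = arcsin(p_z) ≈ 30.99°, λ = atan2(p_y, p_x) ≈ 153.75°.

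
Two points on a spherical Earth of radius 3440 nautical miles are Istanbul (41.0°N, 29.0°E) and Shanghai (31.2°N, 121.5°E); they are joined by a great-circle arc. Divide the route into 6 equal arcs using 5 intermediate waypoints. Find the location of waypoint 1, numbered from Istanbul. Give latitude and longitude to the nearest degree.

≈ (45°N, 44°E)

The haversine formula gives a central angle δ ≈ 1.254 rad (71.8°) between the endpoints.
Interpolate at f = 1/6 with slerp weights a = sin((1−f)δ)/sin δ ≈ 0.910, b = sin(fδ)/sin δ ≈ 0.218.
p = a·p₁ + b·p₂ ≈ (0.503, 0.492, 0.710); φ = arcsin(p_z) ≈ 45.25°, λ = atan2(p_y, p_x) ≈ 44.37°.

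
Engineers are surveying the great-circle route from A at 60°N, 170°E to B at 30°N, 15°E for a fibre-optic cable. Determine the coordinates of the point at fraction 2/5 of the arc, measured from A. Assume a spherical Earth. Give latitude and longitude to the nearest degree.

≈ 77°N, 66°E

Convert each endpoint to a unit vector on the sphere (x = cos φ cos λ, y = cos φ sin λ, z = sin φ).
The central angle between the endpoints is δ = arccos(p₁·p₂) ≈ 1.530 rad (87.7°).
Interpolate at f = 2/5 with slerp weights a = sin((1−f)δ)/sin δ ≈ 0.795, b = sin(fδ)/sin δ ≈ 0.575.
p = a·p₁ + b·p₂ ≈ (0.090, 0.198, 0.976); φ = arcsin(p_z) ≈ 77.45°, λ = atan2(p_y, p_x) ≈ 65.66°.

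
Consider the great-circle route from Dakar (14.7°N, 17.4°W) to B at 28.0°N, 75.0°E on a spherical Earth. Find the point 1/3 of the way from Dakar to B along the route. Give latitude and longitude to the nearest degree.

From cos δ = sin φ₁ sin φ₂ + cos φ₁ cos φ₂ cos Δλ, the central angle is δ ≈ 1.487 rad (85.2°).
Interpolate at f = 1/3 with slerp weights a = sin((1−f)δ)/sin δ ≈ 0.840, b = sin(fδ)/sin δ ≈ 0.477.
p = a·p₁ + b·p₂ ≈ (0.884, 0.164, 0.437); φ = arcsin(p_z) ≈ 25.93°, λ = atan2(p_y, p_x) ≈ 10.52°.

≈ 26°N, 11°E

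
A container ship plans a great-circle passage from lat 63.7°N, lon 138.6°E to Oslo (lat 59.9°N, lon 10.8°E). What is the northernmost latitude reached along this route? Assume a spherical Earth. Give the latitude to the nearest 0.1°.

The great circle lies in the plane with unit normal n̂ = (p₁ × p₂)/|p₁ × p₂|.
Here n̂_z ≈ -0.228; the vertex latitude is φ_max = arccos|n̂_z| ≈ 76.8°.

≈ 76.8°N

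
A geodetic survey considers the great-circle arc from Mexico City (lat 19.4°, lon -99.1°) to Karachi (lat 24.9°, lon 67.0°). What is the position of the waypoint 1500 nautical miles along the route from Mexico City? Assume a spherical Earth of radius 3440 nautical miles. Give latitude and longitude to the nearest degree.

Write both endpoints as unit vectors p₁, p₂ with components (cos φ cos λ, cos φ sin λ, sin φ).
The central angle between the endpoints is δ = arccos(p₁·p₂) ≈ 2.333 rad (133.7°). The total great-circle distance is δ·R ≈ 2.333 × 3440 ≈ 8026 nmi, so the target fraction is f = 1500/8026 ≈ 0.187.
Interpolate at f ≈ 0.187 with slerp weights a = sin((1−f)δ)/sin δ ≈ 1.310, b = sin(fδ)/sin δ ≈ 0.584.
p = a·p₁ + b·p₂ ≈ (0.012, -0.732, 0.681); φ = arcsin(p_z) ≈ 42.92°, λ = atan2(p_y, p_x) ≈ -89.09°.

≈ lat 43°, lon -89°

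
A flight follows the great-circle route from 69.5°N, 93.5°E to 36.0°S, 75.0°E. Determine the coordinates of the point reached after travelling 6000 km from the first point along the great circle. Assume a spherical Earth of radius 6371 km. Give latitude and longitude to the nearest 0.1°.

Convert each endpoint to a unit vector on the sphere (x = cos φ cos λ, y = cos φ sin λ, z = sin φ).
The central angle between the endpoints is δ = arccos(p₁·p₂) ≈ 1.857 rad (106.4°). The total great-circle distance is δ·R ≈ 1.857 × 6371 ≈ 11828 km, so the target fraction is f = 6000/11828 ≈ 0.507.
Interpolate at f ≈ 0.507 with slerp weights a = sin((1−f)δ)/sin δ ≈ 0.826, b = sin(fδ)/sin δ ≈ 0.843.
p = a·p₁ + b·p₂ ≈ (0.159, 0.947, 0.278); φ = arcsin(p_z) ≈ 16.16°, λ = atan2(p_y, p_x) ≈ 80.48°.

≈ 16.2°N, 80.5°E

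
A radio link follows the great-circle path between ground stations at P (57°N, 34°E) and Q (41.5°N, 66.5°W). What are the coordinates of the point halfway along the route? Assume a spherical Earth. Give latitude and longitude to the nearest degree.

≈ (61°N, 27°W)

The haversine formula gives a central angle δ ≈ 1.069 rad (61.2°) between the endpoints.
Interpolate at f = 1/2 with slerp weights a = sin((1−f)δ)/sin δ ≈ 0.581, b = sin(fδ)/sin δ ≈ 0.581.
p = a·p₁ + b·p₂ ≈ (0.436, -0.222, 0.872); φ = arcsin(p_z) ≈ 60.72°, λ = atan2(p_y, p_x) ≈ -27.00°.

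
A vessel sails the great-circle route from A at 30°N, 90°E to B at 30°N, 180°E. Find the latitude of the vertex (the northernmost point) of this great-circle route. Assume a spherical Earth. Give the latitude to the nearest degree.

≈ 39°N

The great circle lies in the plane with unit normal n̂ = (p₁ × p₂)/|p₁ × p₂|.
Here n̂_z ≈ +0.775; the vertex latitude is φ_max = arccos|n̂_z| ≈ 39.2°.
Check via Clairaut: cos φ_max = |cos φ₁| · sin C = cos(30.0°)·sin(63.4°) ≈ 0.775, again giving ≈ 39.2°.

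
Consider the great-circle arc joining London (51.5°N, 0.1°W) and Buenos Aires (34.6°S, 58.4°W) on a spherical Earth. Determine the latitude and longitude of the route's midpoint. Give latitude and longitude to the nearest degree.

≈ (10°N, 34°W)

Convert each endpoint to a unit vector on the sphere (x = cos φ cos λ, y = cos φ sin λ, z = sin φ).
The central angle between the endpoints is δ = arccos(p₁·p₂) ≈ 1.747 rad (100.1°).
Interpolate at f = 1/2 with slerp weights a = sin((1−f)δ)/sin δ ≈ 0.779, b = sin(fδ)/sin δ ≈ 0.779.
p = a·p₁ + b·p₂ ≈ (0.820, -0.547, 0.167); φ = arcsin(p_z) ≈ 9.63°, λ = atan2(p_y, p_x) ≈ -33.68°.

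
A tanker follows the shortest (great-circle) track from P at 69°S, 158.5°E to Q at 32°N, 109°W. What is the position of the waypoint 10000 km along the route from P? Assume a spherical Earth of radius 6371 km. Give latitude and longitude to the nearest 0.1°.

Convert each endpoint to a unit vector on the sphere (x = cos φ cos λ, y = cos φ sin λ, z = sin φ).
The central angle between the endpoints is δ = arccos(p₁·p₂) ≈ 2.104 rad (120.5°). The total great-circle distance is δ·R ≈ 2.104 × 6371 ≈ 13402 km, so the target fraction is f = 10000/13402 ≈ 0.746.
Interpolate at f ≈ 0.746 with slerp weights a = sin((1−f)δ)/sin δ ≈ 0.591, b = sin(fδ)/sin δ ≈ 1.161.
p = a·p₁ + b·p₂ ≈ (-0.518, -0.853, 0.064); φ = arcsin(p_z) ≈ 3.64°, λ = atan2(p_y, p_x) ≈ -121.24°.

≈ 3.6°N, 121.2°W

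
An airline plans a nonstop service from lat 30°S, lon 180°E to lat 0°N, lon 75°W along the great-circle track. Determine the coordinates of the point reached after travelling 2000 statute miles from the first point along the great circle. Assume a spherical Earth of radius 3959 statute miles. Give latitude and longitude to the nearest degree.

≈ lat 30°S, lon 147°W

Write both endpoints as unit vectors p₁, p₂ with components (cos φ cos λ, cos φ sin λ, sin φ).
The central angle between the endpoints is δ = arccos(p₁·p₂) ≈ 1.797 rad (103.0°). The total great-circle distance is δ·R ≈ 1.797 × 3959 ≈ 7114 mi, so the target fraction is f = 2000/7114 ≈ 0.281.
Interpolate at f ≈ 0.281 with slerp weights a = sin((1−f)δ)/sin δ ≈ 0.986, b = sin(fδ)/sin δ ≈ 0.497.
p = a·p₁ + b·p₂ ≈ (-0.726, -0.480, -0.493); φ = arcsin(p_z) ≈ -29.55°, λ = atan2(p_y, p_x) ≈ -146.54°.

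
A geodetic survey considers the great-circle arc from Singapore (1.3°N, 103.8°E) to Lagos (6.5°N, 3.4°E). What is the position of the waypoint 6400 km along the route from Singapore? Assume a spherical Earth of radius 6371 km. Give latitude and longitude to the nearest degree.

Convert each endpoint to a unit vector on the sphere (x = cos φ cos λ, y = cos φ sin λ, z = sin φ).
The central angle between the endpoints is δ = arccos(p₁·p₂) ≈ 1.748 rad (100.2°). The total great-circle distance is δ·R ≈ 1.748 × 6371 ≈ 11140 km, so the target fraction is f = 6400/11140 ≈ 0.575.
Interpolate at f ≈ 0.575 with slerp weights a = sin((1−f)δ)/sin δ ≈ 0.688, b = sin(fδ)/sin δ ≈ 0.857.
p = a·p₁ + b·p₂ ≈ (0.686, 0.719, 0.113); φ = arcsin(p_z) ≈ 6.47°, λ = atan2(p_y, p_x) ≈ 46.31°.

≈ 6°N, 46°E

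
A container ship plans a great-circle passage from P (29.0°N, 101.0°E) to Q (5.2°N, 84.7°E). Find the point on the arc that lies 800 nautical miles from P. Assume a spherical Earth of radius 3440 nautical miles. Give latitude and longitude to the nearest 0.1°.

Convert each endpoint to a unit vector on the sphere (x = cos φ cos λ, y = cos φ sin λ, z = sin φ).
The central angle between the endpoints is δ = arccos(p₁·p₂) ≈ 0.495 rad (28.4°). The total great-circle distance is δ·R ≈ 0.495 × 3440 ≈ 1703 nmi, so the target fraction is f = 800/1703 ≈ 0.470.
Interpolate at f ≈ 0.470 with slerp weights a = sin((1−f)δ)/sin δ ≈ 0.546, b = sin(fδ)/sin δ ≈ 0.485.
p = a·p₁ + b·p₂ ≈ (-0.047, 0.950, 0.309); φ = arcsin(p_z) ≈ 17.99°, λ = atan2(p_y, p_x) ≈ 92.80°.

≈ (18.0°N, 92.8°E)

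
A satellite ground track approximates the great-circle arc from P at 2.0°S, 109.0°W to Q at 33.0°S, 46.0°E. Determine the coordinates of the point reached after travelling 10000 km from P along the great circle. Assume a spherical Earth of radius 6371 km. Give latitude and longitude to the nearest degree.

≈ 58°S, 16°W

Write both endpoints as unit vectors p₁, p₂ with components (cos φ cos λ, cos φ sin λ, sin φ).
The central angle between the endpoints is δ = arccos(p₁·p₂) ≈ 2.405 rad (137.8°). The total great-circle distance is δ·R ≈ 2.405 × 6371 ≈ 15321 km, so the target fraction is f = 10000/15321 ≈ 0.653.
Interpolate at f ≈ 0.653 with slerp weights a = sin((1−f)δ)/sin δ ≈ 1.103, b = sin(fδ)/sin δ ≈ 1.488.
p = a·p₁ + b·p₂ ≈ (0.508, -0.145, -0.849); φ = arcsin(p_z) ≈ -58.11°, λ = atan2(p_y, p_x) ≈ -15.91°.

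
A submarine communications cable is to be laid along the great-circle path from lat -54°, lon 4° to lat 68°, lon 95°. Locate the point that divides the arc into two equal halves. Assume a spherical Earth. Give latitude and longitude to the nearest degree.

≈ lat 10°, lon 37°

Convert each endpoint to a unit vector on the sphere (x = cos φ cos λ, y = cos φ sin λ, z = sin φ).
The central angle between the endpoints is δ = arccos(p₁·p₂) ≈ 2.425 rad (138.9°).
Interpolate at f = 1/2 with slerp weights a = sin((1−f)δ)/sin δ ≈ 1.426, b = sin(fδ)/sin δ ≈ 1.426.
p = a·p₁ + b·p₂ ≈ (0.789, 0.590, 0.168); φ = arcsin(p_z) ≈ 9.70°, λ = atan2(p_y, p_x) ≈ 36.80°.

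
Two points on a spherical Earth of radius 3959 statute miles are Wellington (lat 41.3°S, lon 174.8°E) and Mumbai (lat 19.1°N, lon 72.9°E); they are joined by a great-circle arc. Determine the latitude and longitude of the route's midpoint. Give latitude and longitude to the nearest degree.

≈ lat 17°S, lon 116°E

The haversine formula gives a central angle δ ≈ 1.942 rad (111.2°) between the endpoints.
Interpolate at f = 1/2 with slerp weights a = sin((1−f)δ)/sin δ ≈ 0.886, b = sin(fδ)/sin δ ≈ 0.886.
p = a·p₁ + b·p₂ ≈ (-0.416, 0.860, -0.295); φ = arcsin(p_z) ≈ -17.14°, λ = atan2(p_y, p_x) ≈ 115.84°.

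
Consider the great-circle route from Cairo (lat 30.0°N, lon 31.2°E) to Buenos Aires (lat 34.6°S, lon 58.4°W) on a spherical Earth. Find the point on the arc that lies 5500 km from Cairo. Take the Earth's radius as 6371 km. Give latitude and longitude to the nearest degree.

≈ lat 1°S, lon 9°W

The haversine formula gives a central angle δ ≈ 1.853 rad (106.2°) between the endpoints. The total great-circle distance is δ·R ≈ 1.853 × 6371 ≈ 11809 km, so the target fraction is f = 5500/11809 ≈ 0.466.
Interpolate at f ≈ 0.466 with slerp weights a = sin((1−f)δ)/sin δ ≈ 0.871, b = sin(fδ)/sin δ ≈ 0.791.
p = a·p₁ + b·p₂ ≈ (0.986, -0.164, -0.014); φ = arcsin(p_z) ≈ -0.80°, λ = atan2(p_y, p_x) ≈ -9.45°.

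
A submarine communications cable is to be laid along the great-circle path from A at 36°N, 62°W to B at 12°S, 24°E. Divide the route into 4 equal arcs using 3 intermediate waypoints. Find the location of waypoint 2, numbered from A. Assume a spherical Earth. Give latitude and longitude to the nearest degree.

≈ 16°N, 14°W

Write both endpoints as unit vectors p₁, p₂ with components (cos φ cos λ, cos φ sin λ, sin φ).
The central angle between the endpoints is δ = arccos(p₁·p₂) ≈ 1.638 rad (93.8°).
Interpolate at f = 2/4 with slerp weights a = sin((1−f)δ)/sin δ ≈ 0.732, b = sin(fδ)/sin δ ≈ 0.732.
p = a·p₁ + b·p₂ ≈ (0.932, -0.232, 0.278); φ = arcsin(p_z) ≈ 16.15°, λ = atan2(p_y, p_x) ≈ -13.96°.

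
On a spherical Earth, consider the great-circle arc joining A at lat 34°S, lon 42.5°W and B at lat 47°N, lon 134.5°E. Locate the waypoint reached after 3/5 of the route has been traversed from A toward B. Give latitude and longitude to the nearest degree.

≈ lat 65°N, lon 21°W

Write both endpoints as unit vectors p₁, p₂ with components (cos φ cos λ, cos φ sin λ, sin φ).
The central angle between the endpoints is δ = arccos(p₁·p₂) ≈ 2.911 rad (166.8°).
Interpolate at f = 3/5 with slerp weights a = sin((1−f)δ)/sin δ ≈ 4.024, b = sin(fδ)/sin δ ≈ 4.313.
p = a·p₁ + b·p₂ ≈ (0.398, -0.156, 0.904); φ = arcsin(p_z) ≈ 64.70°, λ = atan2(p_y, p_x) ≈ -21.39°.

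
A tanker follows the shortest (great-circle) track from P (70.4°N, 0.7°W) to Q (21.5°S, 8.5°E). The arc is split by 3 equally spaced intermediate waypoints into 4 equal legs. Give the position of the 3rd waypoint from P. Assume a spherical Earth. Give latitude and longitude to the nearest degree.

≈ (2°N, 7°E)

From cos δ = sin φ₁ sin φ₂ + cos φ₁ cos φ₂ cos Δλ, the central angle is δ ≈ 1.608 rad (92.1°).
Interpolate at f = 3/4 with slerp weights a = sin((1−f)δ)/sin δ ≈ 0.392, b = sin(fδ)/sin δ ≈ 0.935.
p = a·p₁ + b·p₂ ≈ (0.992, 0.127, 0.026); φ = arcsin(p_z) ≈ 1.50°, λ = atan2(p_y, p_x) ≈ 7.30°.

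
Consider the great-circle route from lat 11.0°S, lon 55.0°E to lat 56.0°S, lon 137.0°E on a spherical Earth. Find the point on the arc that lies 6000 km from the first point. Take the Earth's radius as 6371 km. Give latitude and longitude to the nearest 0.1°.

≈ lat 49.9°S, lon 100.6°E

Convert each endpoint to a unit vector on the sphere (x = cos φ cos λ, y = cos φ sin λ, z = sin φ).
The central angle between the endpoints is δ = arccos(p₁·p₂) ≈ 1.334 rad (76.4°). The total great-circle distance is δ·R ≈ 1.334 × 6371 ≈ 8499 km, so the target fraction is f = 6000/8499 ≈ 0.706.
Interpolate at f ≈ 0.706 with slerp weights a = sin((1−f)δ)/sin δ ≈ 0.393, b = sin(fδ)/sin δ ≈ 0.832.
p = a·p₁ + b·p₂ ≈ (-0.119, 0.633, -0.765); φ = arcsin(p_z) ≈ -49.87°, λ = atan2(p_y, p_x) ≈ 100.62°.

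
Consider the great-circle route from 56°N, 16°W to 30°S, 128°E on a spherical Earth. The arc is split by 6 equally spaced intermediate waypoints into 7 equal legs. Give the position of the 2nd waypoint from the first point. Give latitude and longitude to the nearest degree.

Write both endpoints as unit vectors p₁, p₂ with components (cos φ cos λ, cos φ sin λ, sin φ).
The central angle between the endpoints is δ = arccos(p₁·p₂) ≈ 2.509 rad (143.7°).
Interpolate at f = 2/7 with slerp weights a = sin((1−f)δ)/sin δ ≈ 1.649, b = sin(fδ)/sin δ ≈ 1.111.
p = a·p₁ + b·p₂ ≈ (0.294, 0.504, 0.812); φ = arcsin(p_z) ≈ 54.31°, λ = atan2(p_y, p_x) ≈ 59.69°.

≈ 54°N, 60°E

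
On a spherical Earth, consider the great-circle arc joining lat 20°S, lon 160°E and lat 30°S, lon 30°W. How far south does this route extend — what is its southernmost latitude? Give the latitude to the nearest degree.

≈ 80°S

The great circle lies in the plane with unit normal n̂ = (p₁ × p₂)/|p₁ × p₂|.
Here n̂_z ≈ +0.182; the vertex latitude is φ_max = arccos|n̂_z| ≈ 79.5°.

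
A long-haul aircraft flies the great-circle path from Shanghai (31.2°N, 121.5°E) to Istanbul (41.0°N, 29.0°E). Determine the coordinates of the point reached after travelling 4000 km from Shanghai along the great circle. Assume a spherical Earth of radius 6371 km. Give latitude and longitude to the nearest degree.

≈ 46°N, 79°E

Convert each endpoint to a unit vector on the sphere (x = cos φ cos λ, y = cos φ sin λ, z = sin φ).
The central angle between the endpoints is δ = arccos(p₁·p₂) ≈ 1.254 rad (71.8°). The total great-circle distance is δ·R ≈ 1.254 × 6371 ≈ 7988 km, so the target fraction is f = 4000/7988 ≈ 0.501.
Interpolate at f ≈ 0.501 with slerp weights a = sin((1−f)δ)/sin δ ≈ 0.617, b = sin(fδ)/sin δ ≈ 0.618.
p = a·p₁ + b·p₂ ≈ (0.132, 0.676, 0.725); φ = arcsin(p_z) ≈ 46.47°, λ = atan2(p_y, p_x) ≈ 78.91°.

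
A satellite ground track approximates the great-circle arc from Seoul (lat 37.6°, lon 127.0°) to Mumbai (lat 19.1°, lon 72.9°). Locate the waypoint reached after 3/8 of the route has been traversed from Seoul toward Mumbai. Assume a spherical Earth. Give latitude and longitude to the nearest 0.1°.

Convert each endpoint to a unit vector on the sphere (x = cos φ cos λ, y = cos φ sin λ, z = sin φ).
The central angle between the endpoints is δ = arccos(p₁·p₂) ≈ 0.878 rad (50.3°).
Interpolate at f = 3/8 with slerp weights a = sin((1−f)δ)/sin δ ≈ 0.678, b = sin(fδ)/sin δ ≈ 0.420.
p = a·p₁ + b·p₂ ≈ (-0.206, 0.808, 0.551); φ = arcsin(p_z) ≈ 33.44°, λ = atan2(p_y, p_x) ≈ 104.33°.

≈ lat 33.4°, lon 104.3°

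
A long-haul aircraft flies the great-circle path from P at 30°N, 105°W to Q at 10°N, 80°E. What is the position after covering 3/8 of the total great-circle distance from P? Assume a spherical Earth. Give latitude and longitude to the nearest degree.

The haversine formula gives a central angle δ ≈ 2.438 rad (139.7°) between the endpoints.
Interpolate at f = 3/8 with slerp weights a = sin((1−f)δ)/sin δ ≈ 1.545, b = sin(fδ)/sin δ ≈ 1.225.
p = a·p₁ + b·p₂ ≈ (-0.137, -0.104, 0.985); φ = arcsin(p_z) ≈ 80.11°, λ = atan2(p_y, p_x) ≈ -142.73°.

≈ 80°N, 143°W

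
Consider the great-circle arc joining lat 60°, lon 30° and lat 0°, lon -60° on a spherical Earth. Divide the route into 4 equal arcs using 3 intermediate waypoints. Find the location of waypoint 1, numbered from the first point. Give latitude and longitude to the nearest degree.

≈ lat 53°, lon -10°

Write both endpoints as unit vectors p₁, p₂ with components (cos φ cos λ, cos φ sin λ, sin φ).
The central angle between the endpoints is δ = arccos(p₁·p₂) ≈ 1.571 rad (90.0°).
Interpolate at f = 1/4 with slerp weights a = sin((1−f)δ)/sin δ ≈ 0.924, b = sin(fδ)/sin δ ≈ 0.383.
p = a·p₁ + b·p₂ ≈ (0.591, -0.100, 0.800); φ = arcsin(p_z) ≈ 53.14°, λ = atan2(p_y, p_x) ≈ -9.64°.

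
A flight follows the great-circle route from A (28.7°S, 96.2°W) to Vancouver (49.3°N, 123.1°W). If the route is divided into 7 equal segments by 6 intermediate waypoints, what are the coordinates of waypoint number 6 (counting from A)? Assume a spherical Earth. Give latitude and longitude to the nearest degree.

≈ (38°N, 117°W)

Convert each endpoint to a unit vector on the sphere (x = cos φ cos λ, y = cos φ sin λ, z = sin φ).
The central angle between the endpoints is δ = arccos(p₁·p₂) ≈ 1.424 rad (81.6°).
Interpolate at f = 6/7 with slerp weights a = sin((1−f)δ)/sin δ ≈ 0.204, b = sin(fδ)/sin δ ≈ 0.950.
p = a·p₁ + b·p₂ ≈ (-0.357, -0.697, 0.622); φ = arcsin(p_z) ≈ 38.45°, λ = atan2(p_y, p_x) ≈ -117.16°.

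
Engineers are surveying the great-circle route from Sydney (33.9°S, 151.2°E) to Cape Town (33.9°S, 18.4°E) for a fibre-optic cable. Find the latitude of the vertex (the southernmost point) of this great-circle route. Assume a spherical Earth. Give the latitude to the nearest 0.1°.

≈ 59.2°S

The great circle lies in the plane with unit normal n̂ = (p₁ × p₂)/|p₁ × p₂|.
Here n̂_z ≈ -0.512; the vertex latitude is φ_max = arccos|n̂_z| ≈ 59.2°.
Check via Clairaut: cos φ_max = |cos φ₁| · sin C = cos(33.9°)·sin(141.9°) ≈ 0.512, again giving ≈ 59.2°.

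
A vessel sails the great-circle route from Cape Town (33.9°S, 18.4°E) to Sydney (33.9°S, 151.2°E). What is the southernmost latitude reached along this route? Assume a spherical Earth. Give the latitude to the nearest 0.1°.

The great circle lies in the plane with unit normal n̂ = (p₁ × p₂)/|p₁ × p₂|.
Here n̂_z ≈ +0.512; the vertex latitude is φ_max = arccos|n̂_z| ≈ 59.2°.

≈ 59.2°S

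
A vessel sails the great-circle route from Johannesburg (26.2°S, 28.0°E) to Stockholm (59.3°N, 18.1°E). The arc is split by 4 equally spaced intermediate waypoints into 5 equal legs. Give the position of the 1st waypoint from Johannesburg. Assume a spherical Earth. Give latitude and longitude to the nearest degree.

Write both endpoints as unit vectors p₁, p₂ with components (cos φ cos λ, cos φ sin λ, sin φ).
The central angle between the endpoints is δ = arccos(p₁·p₂) ≈ 1.499 rad (85.9°).
Interpolate at f = 1/5 with slerp weights a = sin((1−f)δ)/sin δ ≈ 0.934, b = sin(fδ)/sin δ ≈ 0.296.
p = a·p₁ + b·p₂ ≈ (0.884, 0.440, -0.158); φ = arcsin(p_z) ≈ -9.08°, λ = atan2(p_y, p_x) ≈ 26.49°.

≈ 9°S, 26°E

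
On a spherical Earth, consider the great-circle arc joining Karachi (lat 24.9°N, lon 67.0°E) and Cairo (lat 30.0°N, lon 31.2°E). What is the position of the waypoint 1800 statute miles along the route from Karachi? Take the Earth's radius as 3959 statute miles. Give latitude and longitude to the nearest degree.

≈ lat 30°N, lon 38°E

Convert each endpoint to a unit vector on the sphere (x = cos φ cos λ, y = cos φ sin λ, z = sin φ).
The central angle between the endpoints is δ = arccos(p₁·p₂) ≈ 0.559 rad (32.0°). The total great-circle distance is δ·R ≈ 0.559 × 3959 ≈ 2214 mi, so the target fraction is f = 1800/2214 ≈ 0.813.
Interpolate at f ≈ 0.813 with slerp weights a = sin((1−f)δ)/sin δ ≈ 0.197, b = sin(fδ)/sin δ ≈ 0.828.
p = a·p₁ + b·p₂ ≈ (0.683, 0.536, 0.497); φ = arcsin(p_z) ≈ 29.78°, λ = atan2(p_y, p_x) ≈ 38.11°.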